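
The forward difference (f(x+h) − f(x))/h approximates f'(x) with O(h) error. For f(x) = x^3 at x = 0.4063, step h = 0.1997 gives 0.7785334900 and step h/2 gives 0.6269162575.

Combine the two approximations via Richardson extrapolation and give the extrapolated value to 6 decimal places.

The method has order 1: 2^1 = 2.
2*0.6269162575 = 1.2538325150; 1.2538325150 − 0.7785334900 = 0.4752990250
R = 0.4752990250/1 = 0.4752990250
Correction |R − A(h/2)| = 1.516e-01; gap |A(h/2) − A(h)| = 1.516e-01.

0.475299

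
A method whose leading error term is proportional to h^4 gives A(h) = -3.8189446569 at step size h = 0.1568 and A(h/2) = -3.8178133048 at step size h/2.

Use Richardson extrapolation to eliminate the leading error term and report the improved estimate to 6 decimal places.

r = 4, so 2^r = 16.
Numerator 16*A(h/2) − A(h) = 16*(-3.8178133048) − (-3.8189446569) = -57.2660682199
R = (-57.2660682199)/15 = -3.8177378813
Gap between inputs: 1.131e-03; correction applied: +0.0000754235.

-3.817738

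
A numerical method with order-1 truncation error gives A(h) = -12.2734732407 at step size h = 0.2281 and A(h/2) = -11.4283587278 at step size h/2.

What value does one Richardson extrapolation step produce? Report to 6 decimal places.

Method order is 1; weight 2^1 = 2.
2*(-11.4283587278) = -22.8567174556; (-22.8567174556) − (-12.2734732407) = -10.5832442149
(2*(-11.4283587278) − (-12.2734732407))/(2 − 1) = -10.5832442149

-10.583244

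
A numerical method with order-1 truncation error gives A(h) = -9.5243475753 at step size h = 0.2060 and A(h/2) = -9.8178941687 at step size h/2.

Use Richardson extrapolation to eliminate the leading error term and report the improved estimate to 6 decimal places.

Error is O(h^1); halving h shrinks it by 2^1 = 2.
2×(-9.8178941687) = -19.6357883374; subtract (-9.5243475753) → -10.1114407621
(2×(-9.8178941687) − (-9.5243475753))/(2 − 1) = -10.1114407621

-10.111441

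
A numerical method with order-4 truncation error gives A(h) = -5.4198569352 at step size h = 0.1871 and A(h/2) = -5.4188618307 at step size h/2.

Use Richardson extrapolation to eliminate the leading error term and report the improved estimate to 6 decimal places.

Error is O(h^4); halving h shrinks it by 2^4 = 16.
Weighted: (-86.7017892912) − (-5.4198569352) = -81.2819323560
R = (-81.2819323560)/15 = -5.4187954904
Gap between inputs: 9.951e-04; correction applied: +0.0000663403.

-5.418795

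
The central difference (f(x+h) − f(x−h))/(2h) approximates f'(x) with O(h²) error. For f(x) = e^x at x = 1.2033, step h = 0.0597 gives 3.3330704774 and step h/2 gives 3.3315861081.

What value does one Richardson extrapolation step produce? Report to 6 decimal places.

3.331091

r = 2: numerator weight 4, denominator 3.
Numerator 4 × A(h/2) − A(h) = 4 × 3.3315861081 − 3.3330704774 = 9.9932739550
Divide by 2^2 − 1 = 3.
R = 9.9932739550/3 = 3.3310913183
Correction |R − A(h/2)| = 4.948e-04; gap |A(h/2) − A(h)| = 1.484e-03.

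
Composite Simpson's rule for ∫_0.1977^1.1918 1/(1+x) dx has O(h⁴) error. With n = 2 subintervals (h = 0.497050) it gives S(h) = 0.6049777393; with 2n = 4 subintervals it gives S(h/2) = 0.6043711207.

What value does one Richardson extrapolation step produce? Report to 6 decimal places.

r = 4, so 2^r = 16.
Top: 16(0.6043711207) − (0.6049777393) = 9.0649601919
Divide by 2^4 − 1 = 15.
Result: 0.6043306795

0.604331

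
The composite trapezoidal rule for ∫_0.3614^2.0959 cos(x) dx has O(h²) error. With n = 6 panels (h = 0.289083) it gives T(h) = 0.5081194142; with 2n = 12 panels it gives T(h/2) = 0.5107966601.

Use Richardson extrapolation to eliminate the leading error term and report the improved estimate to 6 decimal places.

Order 2 gives 2^r = 4 and 2^r − 1 = 3.
A(h/2) − A(h) = 0.5107966601 − 0.5081194142 = 0.0026772459
Correction (A(h/2) − A(h))/(4 − 1) = 0.0026772459/3 = 0.0008924153
R = 0.5107966601 + 0.0008924153 = 0.5116890754

0.511689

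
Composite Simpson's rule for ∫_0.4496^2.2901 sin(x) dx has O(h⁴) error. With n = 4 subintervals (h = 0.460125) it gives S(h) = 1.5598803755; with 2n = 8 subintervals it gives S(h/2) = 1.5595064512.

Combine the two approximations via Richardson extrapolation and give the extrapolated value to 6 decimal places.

1.559482

With r = 4 the leading error scales as h^4, so the weight is 2^4 = 16.
Weighted: 24.9521032192 − 1.5598803755 = 23.3922228437
Extrapolated: 23.3922228437 / 15 = 1.5594815229
Gap between inputs: 3.739e-04; correction applied: −0.0000249283.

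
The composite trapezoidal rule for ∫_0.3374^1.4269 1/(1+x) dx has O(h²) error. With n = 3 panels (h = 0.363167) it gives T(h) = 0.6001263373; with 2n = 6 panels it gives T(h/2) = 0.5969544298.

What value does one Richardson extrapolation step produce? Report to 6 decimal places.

0.595897

Method order is 2; weight 2^2 = 4.
Top: 4(0.5969544298) − (0.6001263373) = 1.7876913819
Extrapolated: 1.7876913819 / 3 = 0.5958971273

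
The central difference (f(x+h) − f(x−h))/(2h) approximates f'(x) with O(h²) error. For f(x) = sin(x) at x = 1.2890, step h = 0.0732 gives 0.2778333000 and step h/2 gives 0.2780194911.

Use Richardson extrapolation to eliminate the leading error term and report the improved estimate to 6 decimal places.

The method has order 2: 2^2 = 4.
Weighted: 1.1120779644 − 0.2778333000 = 0.8342446644
(4 × 0.2780194911 − 0.2778333000)/(4 − 1) = 0.2780815548
Gap between inputs: 1.862e-04; correction applied: +0.0000620637.

0.278082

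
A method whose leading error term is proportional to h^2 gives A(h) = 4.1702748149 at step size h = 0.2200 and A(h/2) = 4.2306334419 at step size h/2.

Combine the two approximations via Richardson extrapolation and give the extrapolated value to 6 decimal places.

4.250753

Leading term ∝ h^2; use weight 4 = 2^2.
2^2 × A(h/2) = 16.9225337676; minus A(h) gives 12.7522589527.
R = 12.7522589527/3 = 4.2507529842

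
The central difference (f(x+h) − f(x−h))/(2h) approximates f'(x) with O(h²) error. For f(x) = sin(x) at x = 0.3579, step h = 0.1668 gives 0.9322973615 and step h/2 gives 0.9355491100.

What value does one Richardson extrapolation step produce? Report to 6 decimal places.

0.936633

r = 2, so 2^r = 4.
Numerator 4 × A(h/2) − A(h) = 4 × 0.9355491100 − 0.9322973615 = 2.8098990785
Denominator 4 − 1 = 3.
2.8098990785 ÷ 3 = 0.9366330262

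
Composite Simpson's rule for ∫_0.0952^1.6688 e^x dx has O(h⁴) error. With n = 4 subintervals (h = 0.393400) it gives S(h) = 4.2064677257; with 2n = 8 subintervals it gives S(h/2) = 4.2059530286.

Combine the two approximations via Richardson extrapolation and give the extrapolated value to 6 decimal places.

4.205919

With r = 4 the leading error scales as h^4, so the weight is 2^4 = 16.
Numerator 16×A(h/2) − A(h) = 16×4.2059530286 − 4.2064677257 = 63.0887807319
Divide by 2^4 − 1 = 15.
63.0887807319 ÷ 15 = 4.2059187155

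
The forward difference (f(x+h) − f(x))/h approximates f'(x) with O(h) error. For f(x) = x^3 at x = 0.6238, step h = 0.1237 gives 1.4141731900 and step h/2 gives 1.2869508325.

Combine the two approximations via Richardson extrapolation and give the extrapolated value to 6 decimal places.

1.159728

Order 1 gives 2^r = 2 and 2^r − 1 = 1.
2 × 1.2869508325 = 2.5739016650; subtract 1.4141731900 → 1.1597284750
R = 1.1597284750/1 = 1.1597284750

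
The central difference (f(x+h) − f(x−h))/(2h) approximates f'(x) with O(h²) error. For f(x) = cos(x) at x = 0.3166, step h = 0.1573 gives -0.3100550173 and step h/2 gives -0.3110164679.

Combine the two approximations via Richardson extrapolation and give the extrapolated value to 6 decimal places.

-0.311337

Leading term ∝ h^2; use weight 4 = 2^2.
2^2*A(h/2) = -1.2440658716; minus A(h) gives -0.9340108543.
Extrapolated: (-0.9340108543) / 3 = -0.3113369514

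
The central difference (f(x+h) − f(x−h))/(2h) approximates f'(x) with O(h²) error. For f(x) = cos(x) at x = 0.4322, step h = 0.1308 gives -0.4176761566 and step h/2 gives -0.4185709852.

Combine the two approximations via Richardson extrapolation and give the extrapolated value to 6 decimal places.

The method has order 2: 2^2 = 4.
Weighted: (-1.6742839408) − (-0.4176761566) = -1.2566077842
Divide by 2^2 − 1 = 3.
R = (-1.2566077842)/3 = -0.4188692614

-0.418869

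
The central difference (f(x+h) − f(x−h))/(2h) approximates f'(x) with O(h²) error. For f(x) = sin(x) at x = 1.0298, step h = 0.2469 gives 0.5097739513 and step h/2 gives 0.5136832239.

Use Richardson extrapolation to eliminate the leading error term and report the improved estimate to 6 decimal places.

0.514986

r = 2: numerator weight 4, denominator 3.
4*0.5136832239 = 2.0547328956; subtract 0.5097739513 → 1.5449589443
R = 1.5449589443/3 = 0.5149863148
Correction |R − A(h/2)| = 1.303e-03; gap |A(h/2) − A(h)| = 3.909e-03.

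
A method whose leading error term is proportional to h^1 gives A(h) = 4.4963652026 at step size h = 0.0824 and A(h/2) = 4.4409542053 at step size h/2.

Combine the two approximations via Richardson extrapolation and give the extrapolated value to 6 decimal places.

4.385543

With r = 1 the leading error scales as h^1, so the weight is 2^1 = 2.
Weighted: 8.8819084106 − 4.4963652026 = 4.3855432080
Denominator 2 − 1 = 1.
So the Richardson estimate is 4.3855432080.
Correction |R − A(h/2)| = 5.541e-02; gap |A(h/2) − A(h)| = 5.541e-02.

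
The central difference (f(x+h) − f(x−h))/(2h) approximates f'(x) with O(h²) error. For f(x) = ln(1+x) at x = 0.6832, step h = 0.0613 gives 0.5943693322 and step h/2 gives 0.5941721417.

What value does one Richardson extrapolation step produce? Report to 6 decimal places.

0.594106

r = 2: numerator weight 4, denominator 3.
Weighted: 2.3766885668 − 0.5943693322 = 1.7823192346
Divide by 2^2 − 1 = 3.
Extrapolated: 1.7823192346 / 3 = 0.5941064115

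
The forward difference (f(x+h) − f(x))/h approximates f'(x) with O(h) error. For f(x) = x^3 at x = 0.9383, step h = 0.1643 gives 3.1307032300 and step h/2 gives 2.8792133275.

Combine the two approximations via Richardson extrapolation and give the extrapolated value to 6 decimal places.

With r = 1 the leading error scales as h^1, so the weight is 2^1 = 2.
Weighted: 5.7584266550 − 3.1307032300 = 2.6277234250
Denominator 2 − 1 = 1.
Result: 2.6277234250
Correction |R − A(h/2)| = 2.515e-01; gap |A(h/2) − A(h)| = 2.515e-01.

2.627723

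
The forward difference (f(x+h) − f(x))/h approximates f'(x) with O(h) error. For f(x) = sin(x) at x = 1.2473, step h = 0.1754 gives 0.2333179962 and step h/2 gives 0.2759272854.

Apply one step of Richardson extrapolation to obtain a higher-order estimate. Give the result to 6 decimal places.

0.318537

The method has order 1: 2^1 = 2.
Numerator 2 × A(h/2) − A(h) = 2 × 0.2759272854 − 0.2333179962 = 0.3185365746
0.3185365746 ÷ 1 = 0.3185365746
Shift from A(h/2): +0.0426092892.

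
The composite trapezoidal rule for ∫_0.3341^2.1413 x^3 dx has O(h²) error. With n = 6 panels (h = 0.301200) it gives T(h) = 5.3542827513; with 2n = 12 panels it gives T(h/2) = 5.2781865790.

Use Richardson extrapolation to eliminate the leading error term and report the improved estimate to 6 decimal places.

Order 2 gives 2^r = 4 and 2^r − 1 = 3.
4×5.2781865790 = 21.1127463160; subtract 5.3542827513 → 15.7584635647
Divide by 2^2 − 1 = 3.
Result: 5.2528211882
Correction |R − A(h/2)| = 2.537e-02; gap |A(h/2) − A(h)| = 7.610e-02.

5.252821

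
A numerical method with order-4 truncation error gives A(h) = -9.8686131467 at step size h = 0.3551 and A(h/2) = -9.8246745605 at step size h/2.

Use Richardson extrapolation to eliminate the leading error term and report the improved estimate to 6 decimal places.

-9.821745

The method has order 4: 2^4 = 16.
16×(-9.8246745605) = -157.1947929680; (-157.1947929680) − (-9.8686131467) = -147.3261798213
Extrapolated: (-147.3261798213) / 15 = -9.8217453214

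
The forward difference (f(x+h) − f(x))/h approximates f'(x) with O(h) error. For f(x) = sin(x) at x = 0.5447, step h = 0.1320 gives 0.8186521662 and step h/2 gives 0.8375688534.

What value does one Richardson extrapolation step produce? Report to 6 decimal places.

0.856486

r = 1: numerator weight 2, denominator 1.
2^1*A(h/2) = 1.6751377068; minus A(h) gives 0.8564855406.
(2*0.8375688534 − 0.8186521662)/(2 − 1) = 0.8564855406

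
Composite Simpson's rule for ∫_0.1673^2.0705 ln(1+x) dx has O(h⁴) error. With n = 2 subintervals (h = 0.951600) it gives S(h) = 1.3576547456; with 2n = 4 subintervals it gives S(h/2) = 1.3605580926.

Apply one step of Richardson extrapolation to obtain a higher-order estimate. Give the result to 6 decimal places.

r = 4, so 2^r = 16.
Top: 16(1.3605580926) − (1.3576547456) = 20.4112747360
Divide by 2^4 − 1 = 15.
R = 20.4112747360/15 = 1.3607516491

1.360752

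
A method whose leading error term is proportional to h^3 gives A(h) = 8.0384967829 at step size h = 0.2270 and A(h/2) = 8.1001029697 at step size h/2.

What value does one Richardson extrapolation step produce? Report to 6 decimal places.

Method order is 3; weight 2^3 = 8.
8×8.1001029697 = 64.8008237576; 64.8008237576 − 8.0384967829 = 56.7623269747
Extrapolated: 56.7623269747 / 7 = 8.1089038535
Gap between inputs: 6.161e-02; correction applied: +0.0088008838.

8.108904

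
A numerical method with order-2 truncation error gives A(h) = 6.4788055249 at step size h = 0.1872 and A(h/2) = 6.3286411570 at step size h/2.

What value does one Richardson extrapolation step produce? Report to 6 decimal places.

6.278586

r = 2: numerator weight 4, denominator 3.
Top: 4(6.3286411570) − (6.4788055249) = 18.8357591031
18.8357591031 ÷ 3 = 6.2785863677
Correction |R − A(h/2)| = 5.005e-02; gap |A(h/2) − A(h)| = 1.502e-01.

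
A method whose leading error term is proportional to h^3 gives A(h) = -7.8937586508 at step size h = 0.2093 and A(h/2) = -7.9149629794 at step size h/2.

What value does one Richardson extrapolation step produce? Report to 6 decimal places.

r = 3, so 2^r = 8.
8×(-7.9149629794) = -63.3197038352; subtract (-7.8937586508) → -55.4259451844
Denominator 8 − 1 = 7.
Result: -7.9179921692

-7.917992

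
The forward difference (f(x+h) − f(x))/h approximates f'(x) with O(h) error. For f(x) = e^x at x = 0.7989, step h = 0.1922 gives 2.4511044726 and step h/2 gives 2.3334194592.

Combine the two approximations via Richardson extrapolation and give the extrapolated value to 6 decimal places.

2.215734

Method order is 1; weight 2^1 = 2.
2*2.3334194592 − 2.4511044726 = 2.2157344458
2.2157344458 ÷ 1 = 2.2157344458
Gap between inputs: 1.177e-01; correction applied: −0.1176850134.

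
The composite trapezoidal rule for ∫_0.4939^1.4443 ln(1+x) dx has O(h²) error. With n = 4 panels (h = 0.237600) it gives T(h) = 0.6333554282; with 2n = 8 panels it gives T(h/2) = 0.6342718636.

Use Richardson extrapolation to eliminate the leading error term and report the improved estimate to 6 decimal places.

r = 2: numerator weight 4, denominator 3.
A(h/2) − A(h) = 0.6342718636 − 0.6333554282 = 0.0009164354
Divide by 2^2 − 1 = 3: 0.0009164354/3 = 0.0003054785
R = A(h/2) + (A(h/2) − A(h))/3 = 0.6342718636 + 0.0003054785 = 0.6345773421

0.634577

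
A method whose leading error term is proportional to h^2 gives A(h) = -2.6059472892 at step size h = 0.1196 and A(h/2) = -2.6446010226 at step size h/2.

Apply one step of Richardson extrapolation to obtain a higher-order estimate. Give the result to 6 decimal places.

Error is O(h^2); halving h shrinks it by 2^2 = 4.
A(h/2) − A(h) = -2.6446010226 − (-2.6059472892) = -0.0386537334
Divide by 2^2 − 1 = 3: (-0.0386537334)/3 = -0.0128845778
R = A(h/2) + (A(h/2) − A(h))/3 = -2.6446010226 − 0.0128845778 = -2.6574856004
Correction |R − A(h/2)| = 1.288e-02; gap |A(h/2) − A(h)| = 3.865e-02.

-2.657486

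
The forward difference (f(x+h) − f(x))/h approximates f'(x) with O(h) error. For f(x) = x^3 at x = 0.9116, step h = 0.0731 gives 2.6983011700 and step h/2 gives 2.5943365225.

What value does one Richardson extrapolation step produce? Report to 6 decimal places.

Order 1 gives 2^r = 2 and 2^r − 1 = 1.
Weighted: 5.1886730450 − 2.6983011700 = 2.4903718750
(2 × 2.5943365225 − 2.6983011700)/(2 − 1) = 2.4903718750

2.490372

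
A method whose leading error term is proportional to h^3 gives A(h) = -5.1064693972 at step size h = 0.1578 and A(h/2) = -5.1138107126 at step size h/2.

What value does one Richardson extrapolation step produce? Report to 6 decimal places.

-5.114859

The method has order 3: 2^3 = 8.
2^3*A(h/2) = -40.9104857008; minus A(h) gives -35.8040163036.
Divide by 2^3 − 1 = 7.
(-35.8040163036) ÷ 7 = -5.1148594719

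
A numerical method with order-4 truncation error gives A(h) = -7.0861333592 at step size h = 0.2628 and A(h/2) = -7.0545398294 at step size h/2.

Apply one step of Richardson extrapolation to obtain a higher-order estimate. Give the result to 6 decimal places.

-7.052434

r = 4: numerator weight 16, denominator 15.
Numerator 16 × A(h/2) − A(h) = 16 × (-7.0545398294) − (-7.0861333592) = -105.7865039112
R = (-105.7865039112)/15 = -7.0524335941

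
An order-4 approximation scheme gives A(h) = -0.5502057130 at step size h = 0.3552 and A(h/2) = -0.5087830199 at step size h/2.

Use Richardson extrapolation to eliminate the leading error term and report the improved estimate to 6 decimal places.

-0.506022

With r = 4 the leading error scales as h^4, so the weight is 2^4 = 16.
16*(-0.5087830199) = -8.1405283184; subtract (-0.5502057130) → -7.5903226054
(16*(-0.5087830199) − (-0.5502057130))/(16 − 1) = -0.5060215070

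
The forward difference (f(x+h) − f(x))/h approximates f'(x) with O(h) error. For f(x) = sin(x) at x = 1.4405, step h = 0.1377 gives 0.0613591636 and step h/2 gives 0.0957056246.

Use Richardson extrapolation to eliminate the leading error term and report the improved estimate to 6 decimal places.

Order 1 gives 2^r = 2 and 2^r − 1 = 1.
2×0.0957056246 = 0.1914112492; 0.1914112492 − 0.0613591636 = 0.1300520856
Denominator 2 − 1 = 1.
So the Richardson estimate is 0.1300520856.

0.130052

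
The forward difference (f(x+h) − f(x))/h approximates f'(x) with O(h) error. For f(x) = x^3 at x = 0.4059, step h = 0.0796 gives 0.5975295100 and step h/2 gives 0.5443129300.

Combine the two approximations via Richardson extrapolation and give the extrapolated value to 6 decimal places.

0.491096

With r = 1 the leading error scales as h^1, so the weight is 2^1 = 2.
2*0.5443129300 = 1.0886258600; subtract 0.5975295100 → 0.4910963500
Denominator 2 − 1 = 1.
Extrapolated: 0.4910963500 / 1 = 0.4910963500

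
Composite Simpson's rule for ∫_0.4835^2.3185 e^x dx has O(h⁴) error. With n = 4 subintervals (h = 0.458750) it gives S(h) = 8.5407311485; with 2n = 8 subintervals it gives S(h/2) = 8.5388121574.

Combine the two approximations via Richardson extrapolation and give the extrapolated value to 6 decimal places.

8.538684

r = 4, so 2^r = 16.
Top: 16(8.5388121574) − (8.5407311485) = 128.0802633699
Denominator 16 − 1 = 15.
R = 128.0802633699/15 = 8.5386842247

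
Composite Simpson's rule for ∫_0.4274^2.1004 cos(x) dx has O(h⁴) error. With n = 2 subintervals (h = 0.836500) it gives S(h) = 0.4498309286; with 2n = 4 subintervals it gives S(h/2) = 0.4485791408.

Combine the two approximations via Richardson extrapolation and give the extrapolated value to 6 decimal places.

r = 4: numerator weight 16, denominator 15.
Numerator 16*A(h/2) − A(h) = 16*0.4485791408 − 0.4498309286 = 6.7274353242
Denominator 16 − 1 = 15.
Result: 0.4484956883

0.448496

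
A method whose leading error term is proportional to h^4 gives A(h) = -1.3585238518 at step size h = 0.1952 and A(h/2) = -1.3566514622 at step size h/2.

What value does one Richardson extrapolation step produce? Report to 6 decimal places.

Order 4 gives 2^r = 16 and 2^r − 1 = 15.
2^4×A(h/2) = -21.7064233952; minus A(h) gives -20.3478995434.
Extrapolated: (-20.3478995434) / 15 = -1.3565266362
Correction |R − A(h/2)| = 1.248e-04; gap |A(h/2) − A(h)| = 1.872e-03.

-1.356527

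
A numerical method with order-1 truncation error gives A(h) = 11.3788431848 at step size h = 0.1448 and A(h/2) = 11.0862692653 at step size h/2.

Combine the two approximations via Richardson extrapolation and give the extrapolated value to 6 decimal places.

10.793695

With r = 1 the leading error scales as h^1, so the weight is 2^1 = 2.
2^1 × A(h/2) = 22.1725385306; minus A(h) gives 10.7936953458.
Extrapolated: 10.7936953458 / 1 = 10.7936953458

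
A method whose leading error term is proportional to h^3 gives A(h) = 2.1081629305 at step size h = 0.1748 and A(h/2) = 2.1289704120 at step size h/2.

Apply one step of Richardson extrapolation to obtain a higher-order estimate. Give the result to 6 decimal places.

r = 3, so 2^r = 8.
8*2.1289704120 = 17.0317632960; 17.0317632960 − 2.1081629305 = 14.9236003655
14.9236003655 ÷ 7 = 2.1319429094

2.131943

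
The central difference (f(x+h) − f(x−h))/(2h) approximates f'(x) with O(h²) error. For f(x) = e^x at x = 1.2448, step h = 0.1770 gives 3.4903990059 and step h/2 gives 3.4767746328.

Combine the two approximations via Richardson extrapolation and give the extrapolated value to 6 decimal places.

With r = 2 the leading error scales as h^2, so the weight is 2^2 = 4.
2^2×A(h/2) = 13.9070985312; minus A(h) gives 10.4166995253.
Denominator 4 − 1 = 3.
So the Richardson estimate is 3.4722331751.

3.472233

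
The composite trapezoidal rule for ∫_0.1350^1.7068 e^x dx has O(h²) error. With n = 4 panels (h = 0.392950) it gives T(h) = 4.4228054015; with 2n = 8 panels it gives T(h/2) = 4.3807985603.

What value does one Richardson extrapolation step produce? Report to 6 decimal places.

Method order is 2; weight 2^2 = 4.
Top: 4(4.3807985603) − (4.4228054015) = 13.1003888397
Divide by 2^2 − 1 = 3.
Result: 4.3667962799

4.366796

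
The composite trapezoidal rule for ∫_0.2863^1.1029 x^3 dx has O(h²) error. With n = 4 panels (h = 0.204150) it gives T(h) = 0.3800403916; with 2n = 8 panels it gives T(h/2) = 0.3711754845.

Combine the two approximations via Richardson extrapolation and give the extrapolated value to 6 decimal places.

0.368221

Error is O(h^2); halving h shrinks it by 2^2 = 4.
Top: 4(0.3711754845) − (0.3800403916) = 1.1046615464
(4×0.3711754845 − 0.3800403916)/(4 − 1) = 0.3682205155
Correction |R − A(h/2)| = 2.955e-03; gap |A(h/2) − A(h)| = 8.865e-03.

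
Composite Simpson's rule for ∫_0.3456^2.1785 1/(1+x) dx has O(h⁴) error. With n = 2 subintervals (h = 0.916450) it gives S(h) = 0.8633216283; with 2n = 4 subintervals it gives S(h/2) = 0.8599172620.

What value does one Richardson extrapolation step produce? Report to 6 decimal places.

0.859690

Method order is 4; weight 2^4 = 16.
Difference of the inputs: 0.8599172620 − 0.8633216283 = -0.0034043663
Divide by 2^4 − 1 = 15: (-0.0034043663)/15 = -0.0002269578
R = A(h/2) + (A(h/2) − A(h))/15 = 0.8599172620 − 0.0002269578 = 0.8596903042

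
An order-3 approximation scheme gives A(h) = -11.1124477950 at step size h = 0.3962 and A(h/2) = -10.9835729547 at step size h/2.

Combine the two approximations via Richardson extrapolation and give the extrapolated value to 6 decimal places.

Order 3 gives 2^r = 8 and 2^r − 1 = 7.
A(h/2) − A(h) = -10.9835729547 − (-11.1124477950) = 0.1288748403
Divide by 2^3 − 1 = 7: 0.1288748403/7 = 0.0184106915
R = A(h/2) + (A(h/2) − A(h))/7 = -10.9835729547 + 0.0184106915 = -10.9651622632

-10.965162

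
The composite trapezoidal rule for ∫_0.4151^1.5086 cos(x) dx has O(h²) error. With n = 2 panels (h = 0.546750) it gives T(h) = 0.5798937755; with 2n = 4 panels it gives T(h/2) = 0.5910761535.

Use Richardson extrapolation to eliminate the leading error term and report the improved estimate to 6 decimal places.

r = 2, so 2^r = 4.
4 × 0.5910761535 = 2.3643046140; 2.3643046140 − 0.5798937755 = 1.7844108385
Extrapolated: 1.7844108385 / 3 = 0.5948036128
Gap between inputs: 1.118e-02; correction applied: +0.0037274593.

0.594804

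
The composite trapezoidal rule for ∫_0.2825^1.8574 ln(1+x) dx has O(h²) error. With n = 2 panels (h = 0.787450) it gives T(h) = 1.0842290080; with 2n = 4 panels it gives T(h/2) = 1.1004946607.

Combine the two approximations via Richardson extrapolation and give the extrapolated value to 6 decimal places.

r = 2, so 2^r = 4.
Top: 4(1.1004946607) − (1.0842290080) = 3.3177496348
(4×1.1004946607 − 1.0842290080)/(4 − 1) = 1.1059165449
Gap between inputs: 1.627e-02; correction applied: +0.0054218842.

1.105917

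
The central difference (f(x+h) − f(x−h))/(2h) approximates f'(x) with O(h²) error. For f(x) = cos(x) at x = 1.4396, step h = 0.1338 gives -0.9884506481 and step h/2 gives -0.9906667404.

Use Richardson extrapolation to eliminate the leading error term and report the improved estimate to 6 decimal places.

-0.991405

r = 2: numerator weight 4, denominator 3.
4×(-0.9906667404) = -3.9626669616; (-3.9626669616) − (-0.9884506481) = -2.9742163135
Divide by 2^2 − 1 = 3.
(4×(-0.9906667404) − (-0.9884506481))/(4 − 1) = -0.9914054378
Gap between inputs: 2.216e-03; correction applied: −0.0007386974.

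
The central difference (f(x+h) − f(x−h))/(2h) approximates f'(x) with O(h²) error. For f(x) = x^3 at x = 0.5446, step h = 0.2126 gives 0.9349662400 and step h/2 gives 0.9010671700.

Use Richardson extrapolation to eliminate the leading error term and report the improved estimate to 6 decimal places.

0.889767

Order 2 gives 2^r = 4 and 2^r − 1 = 3.
Weighted: 3.6042686800 − 0.9349662400 = 2.6693024400
2.6693024400 ÷ 3 = 0.8897674800
Gap between inputs: 3.390e-02; correction applied: −0.0112996900.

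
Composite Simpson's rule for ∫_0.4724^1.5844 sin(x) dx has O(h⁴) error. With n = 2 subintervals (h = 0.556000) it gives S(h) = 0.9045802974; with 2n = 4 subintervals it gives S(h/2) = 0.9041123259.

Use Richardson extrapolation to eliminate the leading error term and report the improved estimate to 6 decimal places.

0.904081

r = 4, so 2^r = 16.
2^4×A(h/2) = 14.4657972144; minus A(h) gives 13.5612169170.
13.5612169170 ÷ 15 = 0.9040811278
Gap between inputs: 4.680e-04; correction applied: −0.0000311981.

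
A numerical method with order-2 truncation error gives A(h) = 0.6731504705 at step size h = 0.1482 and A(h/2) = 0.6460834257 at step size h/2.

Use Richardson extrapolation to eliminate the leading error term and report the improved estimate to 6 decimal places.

Error is O(h^2); halving h shrinks it by 2^2 = 4.
4*0.6460834257 = 2.5843337028; 2.5843337028 − 0.6731504705 = 1.9111832323
Extrapolated: 1.9111832323 / 3 = 0.6370610774
Gap between inputs: 2.707e-02; correction applied: −0.0090223483.

0.637061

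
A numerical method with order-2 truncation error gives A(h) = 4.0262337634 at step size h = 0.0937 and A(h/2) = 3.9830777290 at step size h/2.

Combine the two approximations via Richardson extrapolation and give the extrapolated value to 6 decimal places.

3.968692

Order 2 gives 2^r = 4 and 2^r − 1 = 3.
4*3.9830777290 − 4.0262337634 = 11.9060771526
11.9060771526 ÷ 3 = 3.9686923842
Gap between inputs: 4.316e-02; correction applied: −0.0143853448.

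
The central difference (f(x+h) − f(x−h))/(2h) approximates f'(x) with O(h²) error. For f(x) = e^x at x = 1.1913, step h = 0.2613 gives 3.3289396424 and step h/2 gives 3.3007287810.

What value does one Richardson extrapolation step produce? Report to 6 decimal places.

Leading term ∝ h^2; use weight 4 = 2^2.
Top: 4(3.3007287810) − (3.3289396424) = 9.8739754816
Extrapolated: 9.8739754816 / 3 = 3.2913251605
Gap between inputs: 2.821e-02; correction applied: −0.0094036205.

3.291325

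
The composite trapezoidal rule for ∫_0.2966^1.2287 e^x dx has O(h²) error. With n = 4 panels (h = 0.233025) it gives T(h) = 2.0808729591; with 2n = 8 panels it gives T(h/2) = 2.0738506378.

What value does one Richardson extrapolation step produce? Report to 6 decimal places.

2.071510

Leading term ∝ h^2; use weight 4 = 2^2.
4·2.0738506378 = 8.2954025512; 8.2954025512 − 2.0808729591 = 6.2145295921
(4·2.0738506378 − 2.0808729591)/(4 − 1) = 2.0715098640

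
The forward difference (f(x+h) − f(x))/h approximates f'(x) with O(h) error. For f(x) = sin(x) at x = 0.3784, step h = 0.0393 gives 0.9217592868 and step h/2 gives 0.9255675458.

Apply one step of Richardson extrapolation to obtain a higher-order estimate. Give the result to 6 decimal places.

0.929376

Order 1 gives 2^r = 2 and 2^r − 1 = 1.
A(h/2) − A(h) = 0.9255675458 − 0.9217592868 = 0.0038082590
Correction (A(h/2) − A(h))/(2 − 1) = 0.0038082590/1 = 0.0038082590
R = A(h/2) + (A(h/2) − A(h))/1 = 0.9255675458 + 0.0038082590 = 0.9293758048
Correction |R − A(h/2)| = 3.808e-03; gap |A(h/2) − A(h)| = 3.808e-03.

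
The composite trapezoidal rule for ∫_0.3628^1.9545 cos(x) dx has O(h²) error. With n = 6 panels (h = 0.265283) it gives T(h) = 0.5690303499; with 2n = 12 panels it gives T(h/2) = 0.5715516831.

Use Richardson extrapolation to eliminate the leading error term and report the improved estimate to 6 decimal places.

0.572392

With r = 2 the leading error scales as h^2, so the weight is 2^2 = 4.
Numerator 4×A(h/2) − A(h) = 4×0.5715516831 − 0.5690303499 = 1.7171763825
R = 1.7171763825/3 = 0.5723921275
Shift from A(h/2): +0.0008404444.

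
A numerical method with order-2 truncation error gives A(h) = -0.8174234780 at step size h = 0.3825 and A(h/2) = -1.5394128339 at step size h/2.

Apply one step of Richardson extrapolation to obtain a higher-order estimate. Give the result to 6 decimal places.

r = 2: numerator weight 4, denominator 3.
4×(-1.5394128339) − (-0.8174234780) = -5.3402278576
R = (-5.3402278576)/3 = -1.7800759525
Shift from A(h/2): −0.2406631186.

-1.780076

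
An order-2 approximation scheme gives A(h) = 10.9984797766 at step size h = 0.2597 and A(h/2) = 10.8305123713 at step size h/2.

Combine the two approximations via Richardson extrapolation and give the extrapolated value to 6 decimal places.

Method order is 2; weight 2^2 = 4.
2^2*A(h/2) = 43.3220494852; minus A(h) gives 32.3235697086.
Extrapolated: 32.3235697086 / 3 = 10.7745232362
Gap between inputs: 1.680e-01; correction applied: −0.0559891351.

10.774523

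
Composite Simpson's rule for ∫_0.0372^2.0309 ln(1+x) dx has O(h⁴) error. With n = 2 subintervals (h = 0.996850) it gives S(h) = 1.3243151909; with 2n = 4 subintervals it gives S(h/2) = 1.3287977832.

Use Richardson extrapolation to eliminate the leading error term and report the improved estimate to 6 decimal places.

1.329097

With r = 4 the leading error scales as h^4, so the weight is 2^4 = 16.
Top: 16(1.3287977832) − (1.3243151909) = 19.9364493403
Divide by 2^4 − 1 = 15.
(16·1.3287977832 − 1.3243151909)/(16 − 1) = 1.3290966227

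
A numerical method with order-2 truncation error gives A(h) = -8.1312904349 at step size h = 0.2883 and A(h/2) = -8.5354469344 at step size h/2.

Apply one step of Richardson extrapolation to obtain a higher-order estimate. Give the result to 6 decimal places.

-8.670166

Method order is 2; weight 2^2 = 4.
2^2·A(h/2) = -34.1417877376; minus A(h) gives -26.0104973027.
R = (-26.0104973027)/3 = -8.6701657676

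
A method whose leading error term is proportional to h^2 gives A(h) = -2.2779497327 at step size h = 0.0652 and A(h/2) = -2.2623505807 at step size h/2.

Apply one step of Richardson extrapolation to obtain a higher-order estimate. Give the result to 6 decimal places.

-2.257151

Method order is 2; weight 2^2 = 4.
Weighted: (-9.0494023228) − (-2.2779497327) = -6.7714525901
Divide by 2^2 − 1 = 3.
(4×(-2.2623505807) − (-2.2779497327))/(4 − 1) = -2.2571508634
Gap between inputs: 1.560e-02; correction applied: +0.0051997173.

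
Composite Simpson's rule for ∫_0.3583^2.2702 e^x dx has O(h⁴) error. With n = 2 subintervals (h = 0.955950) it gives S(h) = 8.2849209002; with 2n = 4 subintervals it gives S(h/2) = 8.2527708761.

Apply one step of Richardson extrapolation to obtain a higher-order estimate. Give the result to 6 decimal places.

The method has order 4: 2^4 = 16.
2^4·A(h/2) = 132.0443340176; minus A(h) gives 123.7594131174.
Denominator 16 − 1 = 15.
So the Richardson estimate is 8.2506275412.
Shift from A(h/2): −0.0021433349.

8.250628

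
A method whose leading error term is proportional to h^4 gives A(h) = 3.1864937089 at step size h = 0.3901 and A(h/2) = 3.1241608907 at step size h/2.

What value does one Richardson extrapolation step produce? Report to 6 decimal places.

Leading term ∝ h^4; use weight 16 = 2^4.
16×3.1241608907 = 49.9865742512; subtract 3.1864937089 → 46.8000805423
Extrapolated: 46.8000805423 / 15 = 3.1200053695
Shift from A(h/2): −0.0041555212.

3.120005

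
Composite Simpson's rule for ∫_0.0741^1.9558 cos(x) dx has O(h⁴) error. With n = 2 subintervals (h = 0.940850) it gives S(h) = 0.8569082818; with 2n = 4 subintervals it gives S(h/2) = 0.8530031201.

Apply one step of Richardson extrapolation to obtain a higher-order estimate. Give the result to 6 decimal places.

r = 4: numerator weight 16, denominator 15.
A(h/2) − A(h) = 0.8530031201 − 0.8569082818 = -0.0039051617
Divide by 2^4 − 1 = 15: (-0.0039051617)/15 = -0.0002603441
R = 0.8530031201 − 0.0002603441 = 0.8527427760
Gap between inputs: 3.905e-03; correction applied: −0.0002603441.

0.852743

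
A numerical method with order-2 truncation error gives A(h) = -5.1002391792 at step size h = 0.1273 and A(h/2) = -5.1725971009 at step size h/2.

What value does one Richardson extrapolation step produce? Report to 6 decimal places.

-5.196716

r = 2: numerator weight 4, denominator 3.
Weighted: (-20.6903884036) − (-5.1002391792) = -15.5901492244
R = (-15.5901492244)/3 = -5.1967164081
Gap between inputs: 7.236e-02; correction applied: −0.0241193072.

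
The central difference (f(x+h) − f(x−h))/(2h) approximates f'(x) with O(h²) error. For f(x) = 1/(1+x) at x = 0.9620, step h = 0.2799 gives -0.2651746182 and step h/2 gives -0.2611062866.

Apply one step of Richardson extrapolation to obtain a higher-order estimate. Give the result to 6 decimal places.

-0.259750

Order 2 gives 2^r = 4 and 2^r − 1 = 3.
Difference of the inputs: -0.2611062866 − (-0.2651746182) = 0.0040683316
Divide by 2^2 − 1 = 3: 0.0040683316/3 = 0.0013561105
R = A(h/2) + (A(h/2) − A(h))/3 = -0.2611062866 + 0.0013561105 = -0.2597501761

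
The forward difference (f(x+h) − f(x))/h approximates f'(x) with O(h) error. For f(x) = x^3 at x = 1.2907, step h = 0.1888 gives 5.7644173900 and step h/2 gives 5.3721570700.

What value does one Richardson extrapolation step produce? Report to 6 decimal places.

4.979897

With r = 1 the leading error scales as h^1, so the weight is 2^1 = 2.
2^1 × A(h/2) = 10.7443141400; minus A(h) gives 4.9798967500.
Divide by 2^1 − 1 = 1.
So the Richardson estimate is 4.9798967500.
Shift from A(h/2): −0.3922603200.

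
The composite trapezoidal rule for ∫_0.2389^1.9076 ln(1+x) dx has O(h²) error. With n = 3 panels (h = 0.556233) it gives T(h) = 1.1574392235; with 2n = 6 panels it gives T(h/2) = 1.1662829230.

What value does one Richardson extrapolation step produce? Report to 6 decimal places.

Error is O(h^2); halving h shrinks it by 2^2 = 4.
Difference of the inputs: 1.1662829230 − 1.1574392235 = 0.0088436995
Correction (A(h/2) − A(h))/(4 − 1) = 0.0088436995/3 = 0.0029478998
R = A(h/2) + (A(h/2) − A(h))/3 = 1.1662829230 + 0.0029478998 = 1.1692308228
Shift from A(h/2): +0.0029478998.

1.169231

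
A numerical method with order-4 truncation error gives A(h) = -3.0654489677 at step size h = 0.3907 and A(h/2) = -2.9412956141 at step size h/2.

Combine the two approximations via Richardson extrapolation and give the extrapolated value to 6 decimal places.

-2.933019

r = 4: numerator weight 16, denominator 15.
16·(-2.9412956141) = -47.0607298256; subtract (-3.0654489677) → -43.9952808579
Extrapolated: (-43.9952808579) / 15 = -2.9330187239
Correction |R − A(h/2)| = 8.277e-03; gap |A(h/2) − A(h)| = 1.242e-01.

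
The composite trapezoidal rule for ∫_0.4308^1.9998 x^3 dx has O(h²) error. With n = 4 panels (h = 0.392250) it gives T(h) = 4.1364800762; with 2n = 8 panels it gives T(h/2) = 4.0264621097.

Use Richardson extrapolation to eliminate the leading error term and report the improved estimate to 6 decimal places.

r = 2, so 2^r = 4.
Top: 4(4.0264621097) − (4.1364800762) = 11.9693683626
Divide by 2^2 − 1 = 3.
11.9693683626 ÷ 3 = 3.9897894542
Gap between inputs: 1.100e-01; correction applied: −0.0366726555.

3.989789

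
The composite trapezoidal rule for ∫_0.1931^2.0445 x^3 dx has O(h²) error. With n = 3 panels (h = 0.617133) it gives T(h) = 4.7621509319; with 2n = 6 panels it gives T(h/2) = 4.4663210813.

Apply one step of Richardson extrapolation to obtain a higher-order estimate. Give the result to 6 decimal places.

r = 2: numerator weight 4, denominator 3.
4·4.4663210813 − 4.7621509319 = 13.1031333933
R = 13.1031333933/3 = 4.3677111311
Correction |R − A(h/2)| = 9.861e-02; gap |A(h/2) − A(h)| = 2.958e-01.

4.367711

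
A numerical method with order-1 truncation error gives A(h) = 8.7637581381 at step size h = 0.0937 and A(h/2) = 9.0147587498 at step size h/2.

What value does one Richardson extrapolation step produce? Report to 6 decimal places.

r = 1, so 2^r = 2.
Top: 2(9.0147587498) − (8.7637581381) = 9.2657593615
9.2657593615 ÷ 1 = 9.2657593615

9.265759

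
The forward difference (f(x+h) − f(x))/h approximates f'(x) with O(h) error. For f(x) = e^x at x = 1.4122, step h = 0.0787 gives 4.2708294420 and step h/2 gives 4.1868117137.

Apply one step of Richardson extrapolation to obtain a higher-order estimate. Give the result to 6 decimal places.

4.102794

Method order is 1; weight 2^1 = 2.
Numerator 2 × A(h/2) − A(h) = 2 × 4.1868117137 − 4.2708294420 = 4.1027939854
Denominator 2 − 1 = 1.
R = 4.1027939854/1 = 4.1027939854
Correction |R − A(h/2)| = 8.402e-02; gap |A(h/2) − A(h)| = 8.402e-02.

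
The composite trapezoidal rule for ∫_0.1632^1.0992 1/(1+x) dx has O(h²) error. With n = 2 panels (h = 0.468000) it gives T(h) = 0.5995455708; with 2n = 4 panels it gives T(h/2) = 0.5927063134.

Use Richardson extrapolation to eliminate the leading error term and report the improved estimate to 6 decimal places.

0.590427

r = 2: numerator weight 4, denominator 3.
4 × 0.5927063134 = 2.3708252536; 2.3708252536 − 0.5995455708 = 1.7712796828
(4 × 0.5927063134 − 0.5995455708)/(4 − 1) = 0.5904265609
Correction |R − A(h/2)| = 2.280e-03; gap |A(h/2) − A(h)| = 6.839e-03.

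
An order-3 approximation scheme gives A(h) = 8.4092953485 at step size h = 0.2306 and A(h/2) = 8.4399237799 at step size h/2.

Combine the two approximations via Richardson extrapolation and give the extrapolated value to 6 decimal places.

8.444299

With r = 3 the leading error scales as h^3, so the weight is 2^3 = 8.
Difference of the inputs: 8.4399237799 − 8.4092953485 = 0.0306284314
Correction (A(h/2) − A(h))/(8 − 1) = 0.0306284314/7 = 0.0043754902
R = 8.4399237799 + 0.0043754902 = 8.4442992701
Shift from A(h/2): +0.0043754902.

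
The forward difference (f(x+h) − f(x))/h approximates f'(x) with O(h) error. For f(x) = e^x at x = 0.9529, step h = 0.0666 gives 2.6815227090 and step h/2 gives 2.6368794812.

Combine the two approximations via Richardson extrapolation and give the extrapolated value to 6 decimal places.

2.592236

r = 1, so 2^r = 2.
Weighted: 5.2737589624 − 2.6815227090 = 2.5922362534
Extrapolated: 2.5922362534 / 1 = 2.5922362534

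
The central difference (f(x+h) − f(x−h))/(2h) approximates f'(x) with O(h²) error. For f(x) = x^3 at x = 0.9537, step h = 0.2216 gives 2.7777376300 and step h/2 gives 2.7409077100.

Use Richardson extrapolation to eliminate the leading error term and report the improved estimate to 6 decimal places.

2.728631

Error is O(h^2); halving h shrinks it by 2^2 = 4.
4×2.7409077100 − 2.7777376300 = 8.1858932100
Denominator 4 − 1 = 3.
Extrapolated: 8.1858932100 / 3 = 2.7286310700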